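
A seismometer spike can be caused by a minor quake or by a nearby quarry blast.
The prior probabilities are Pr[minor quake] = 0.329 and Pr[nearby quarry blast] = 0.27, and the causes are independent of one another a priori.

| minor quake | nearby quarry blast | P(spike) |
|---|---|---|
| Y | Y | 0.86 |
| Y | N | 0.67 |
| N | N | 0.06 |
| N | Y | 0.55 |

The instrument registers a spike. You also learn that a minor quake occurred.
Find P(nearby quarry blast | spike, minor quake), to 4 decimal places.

Sum P(spike|·) weighted by the priors over both values of nearby quarry blast:
  P(spike | minor quake) = 0.67*0.73 + 0.86*0.27
        = 0.489100 + 0.232200 = 0.721300
Configurations with nearby quarry blast contribute 0.232200, so
  P(nearby quarry blast | spike, minor quake) = 0.232200 / 0.721300 ≈ 0.3219

P(nearby quarry blast | spike, minor quake) ≈ 0.3219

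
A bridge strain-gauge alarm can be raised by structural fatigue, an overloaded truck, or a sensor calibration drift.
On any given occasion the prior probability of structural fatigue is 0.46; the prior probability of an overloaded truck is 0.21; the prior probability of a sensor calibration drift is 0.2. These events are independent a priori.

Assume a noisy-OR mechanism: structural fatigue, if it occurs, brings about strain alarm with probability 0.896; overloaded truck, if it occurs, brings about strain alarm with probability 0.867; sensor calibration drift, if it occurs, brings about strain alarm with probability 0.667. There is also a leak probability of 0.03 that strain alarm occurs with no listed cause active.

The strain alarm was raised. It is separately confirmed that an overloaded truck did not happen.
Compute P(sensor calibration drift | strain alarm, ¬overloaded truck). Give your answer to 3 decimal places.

Under noisy-OR, P(strain alarm | causes) = 1 − (1−0.03)·∏(1−qᵢ) over the active causes.
Numerator (weight on configurations with sensor calibration drift): 0.073115 + 0.088909 = 0.162024
The normalizing constant is 0.03*0.54*0.8 + 0.67699*0.54*0.2 + 0.89912*0.46*0.8 + 0.966407*0.46*0.2 = 0.505860
Posterior = 0.162024 / 0.505860 ≈ 0.320

P(sensor calibration drift | strain alarm, ¬overloaded truck) ≈ 0.320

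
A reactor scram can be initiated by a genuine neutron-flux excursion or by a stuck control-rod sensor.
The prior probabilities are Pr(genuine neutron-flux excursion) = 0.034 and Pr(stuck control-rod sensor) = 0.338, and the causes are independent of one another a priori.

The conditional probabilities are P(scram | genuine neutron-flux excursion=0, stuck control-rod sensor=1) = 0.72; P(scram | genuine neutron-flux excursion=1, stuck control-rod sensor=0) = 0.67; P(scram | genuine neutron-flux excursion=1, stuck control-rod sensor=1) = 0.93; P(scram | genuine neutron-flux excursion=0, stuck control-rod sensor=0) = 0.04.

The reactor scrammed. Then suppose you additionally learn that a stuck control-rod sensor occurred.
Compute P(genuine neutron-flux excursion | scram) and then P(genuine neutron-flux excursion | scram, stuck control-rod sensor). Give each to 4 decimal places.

Sum P(scram|·) weighted by the priors over the 4 (genuine neutron-flux excursion, stuck control-rod sensor) configurations:
  P(scram) = 0.04×0.966×0.662 + 0.72×0.966×0.338 + 0.67×0.034×0.662 + 0.93×0.034×0.338
        = 0.025580 + 0.235086 + 0.015080 + 0.010688 = 0.286434
Configurations with genuine neutron-flux excursion contribute 0.025768, so
  P(genuine neutron-flux excursion | scram) = 0.025768 / 0.286434 ≈ 0.0900

With the extra evidence:
P(scram | stuck control-rod sensor) = 0.72×0.966 + 0.93×0.034 = 0.695520 + 0.031620 = 0.727140
Restricting to configurations with genuine neutron-flux excursion present: 0.93×0.034 = 0.031620.
P(genuine neutron-flux excursion | scram, stuck control-rod sensor) = 0.031620 / 0.727140 ≈ 0.0435
— stuck control-rod sensor explains away the evidence for genuine neutron-flux excursion.

P(genuine neutron-flux excursion | scram) ≈ 0.0900; P(genuine neutron-flux excursion | scram, stuck control-rod sensor) ≈ 0.0435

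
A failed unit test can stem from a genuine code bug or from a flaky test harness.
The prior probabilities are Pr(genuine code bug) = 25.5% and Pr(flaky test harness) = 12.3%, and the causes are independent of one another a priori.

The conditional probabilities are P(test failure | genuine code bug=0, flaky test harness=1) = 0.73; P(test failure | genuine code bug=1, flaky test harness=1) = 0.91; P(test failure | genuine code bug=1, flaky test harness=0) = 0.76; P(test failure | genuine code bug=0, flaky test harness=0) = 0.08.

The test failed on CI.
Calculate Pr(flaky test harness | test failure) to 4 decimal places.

By total probability over the 4 (genuine code bug, flaky test harness) configurations:
  P(test failure) = 0.08×0.745×0.877 + 0.73×0.745×0.123 + 0.76×0.255×0.877 + 0.91×0.255×0.123
        = 0.052269 + 0.066894 + 0.169963 + 0.028542 = 0.317668
Keeping only the flaky test harness-present terms gives 0.095436, so
  P(flaky test harness | test failure) = 0.095436 / 0.317668 ≈ 0.3004

Pr(flaky test harness | test failure) ≈ 0.3004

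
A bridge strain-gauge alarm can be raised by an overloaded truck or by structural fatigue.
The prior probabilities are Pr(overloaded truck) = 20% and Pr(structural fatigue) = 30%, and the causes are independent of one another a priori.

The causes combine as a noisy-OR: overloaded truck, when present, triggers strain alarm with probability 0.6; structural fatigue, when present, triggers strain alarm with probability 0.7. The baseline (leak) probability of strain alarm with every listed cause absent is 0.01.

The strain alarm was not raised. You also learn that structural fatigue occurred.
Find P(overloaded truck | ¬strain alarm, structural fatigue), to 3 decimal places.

P(overloaded truck | ¬strain alarm, structural fatigue) ≈ 0.091

Under noisy-OR, P(strain alarm | causes) = 1 − (1−0.01)·∏(1−qᵢ) over the active causes.
P(¬strain alarm | structural fatigue) = 0.297*0.8 + 0.1188*0.2 = 0.237600 + 0.023760 = 0.261360
Of this, 0.023760 comes from 0.1188*0.2 (the overloaded truck=true cases).
Hence the posterior is 0.023760/0.261360 ≈ 0.091.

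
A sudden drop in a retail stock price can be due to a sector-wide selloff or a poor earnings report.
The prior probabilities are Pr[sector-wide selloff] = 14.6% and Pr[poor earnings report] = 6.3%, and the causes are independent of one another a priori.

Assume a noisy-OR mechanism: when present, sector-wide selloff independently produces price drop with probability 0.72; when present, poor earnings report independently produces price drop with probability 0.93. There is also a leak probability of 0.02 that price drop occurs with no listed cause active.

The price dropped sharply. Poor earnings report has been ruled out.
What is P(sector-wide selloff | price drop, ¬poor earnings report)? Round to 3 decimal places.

Under noisy-OR, P(price drop | causes) = 1 − (1−0.02)·∏(1−qᵢ) over the active causes.
Enumerate both values of sector-wide selloff and weight by the priors:
  P(price drop | ¬poor earnings report) = 0.02×0.854 + 0.7256×0.146
        = 0.017080 + 0.105938 = 0.123018
Keeping only the sector-wide selloff-present terms gives 0.105938, so
  P(sector-wide selloff | price drop, ¬poor earnings report) = 0.105938 / 0.123018 ≈ 0.861

P(sector-wide selloff | price drop, ¬poor earnings report) ≈ 0.861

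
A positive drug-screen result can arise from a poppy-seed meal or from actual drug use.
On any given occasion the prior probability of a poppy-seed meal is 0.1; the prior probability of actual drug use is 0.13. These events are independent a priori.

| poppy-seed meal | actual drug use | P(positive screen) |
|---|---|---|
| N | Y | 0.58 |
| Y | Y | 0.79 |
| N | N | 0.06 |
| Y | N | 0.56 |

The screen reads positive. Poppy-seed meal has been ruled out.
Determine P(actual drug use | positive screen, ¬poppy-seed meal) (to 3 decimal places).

P(actual drug use | positive screen, ¬poppy-seed meal) ≈ 0.591

Weight on actual drug use=true, given the evidence: 0.58×0.13 = 0.075400
Denominator P(positive screen | ¬poppy-seed meal): 0.06×0.87 + 0.58×0.13 = 0.127600
Posterior = 0.075400 / 0.127600 ≈ 0.591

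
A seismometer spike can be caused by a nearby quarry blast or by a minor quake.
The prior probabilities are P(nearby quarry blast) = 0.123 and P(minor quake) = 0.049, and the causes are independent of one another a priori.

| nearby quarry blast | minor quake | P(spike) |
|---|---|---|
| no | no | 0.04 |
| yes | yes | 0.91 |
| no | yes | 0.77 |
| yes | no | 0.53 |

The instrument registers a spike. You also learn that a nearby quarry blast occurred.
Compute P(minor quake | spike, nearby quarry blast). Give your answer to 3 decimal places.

P(spike | nearby quarry blast) = 0.53·0.951 + 0.91·0.049 = 0.504030 + 0.044590 = 0.548620
Of this, 0.044590 comes from 0.91·0.049 (the minor quake=true cases).
So P(minor quake | spike, nearby quarry blast) = 0.044590/0.548620 ≈ 0.081.

P(minor quake | spike, nearby quarry blast) ≈ 0.081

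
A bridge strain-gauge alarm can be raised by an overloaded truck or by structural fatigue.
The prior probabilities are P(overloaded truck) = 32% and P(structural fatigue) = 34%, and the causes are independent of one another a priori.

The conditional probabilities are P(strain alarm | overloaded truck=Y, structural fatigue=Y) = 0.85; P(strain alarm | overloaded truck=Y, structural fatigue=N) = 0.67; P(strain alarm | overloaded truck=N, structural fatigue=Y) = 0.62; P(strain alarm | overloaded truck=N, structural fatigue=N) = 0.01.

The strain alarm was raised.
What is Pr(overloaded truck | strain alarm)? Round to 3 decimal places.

Numerator (weight on configurations with overloaded truck): 0.141504 + 0.092480 = 0.233984
Denominator P(strain alarm): 0.01·0.68·0.66 + 0.62·0.68·0.34 + 0.67·0.32·0.66 + 0.85·0.32·0.34 = 0.381816
P(overloaded truck | strain alarm) = 0.233984/0.381816 ≈ 0.613

Pr(overloaded truck | strain alarm) ≈ 0.613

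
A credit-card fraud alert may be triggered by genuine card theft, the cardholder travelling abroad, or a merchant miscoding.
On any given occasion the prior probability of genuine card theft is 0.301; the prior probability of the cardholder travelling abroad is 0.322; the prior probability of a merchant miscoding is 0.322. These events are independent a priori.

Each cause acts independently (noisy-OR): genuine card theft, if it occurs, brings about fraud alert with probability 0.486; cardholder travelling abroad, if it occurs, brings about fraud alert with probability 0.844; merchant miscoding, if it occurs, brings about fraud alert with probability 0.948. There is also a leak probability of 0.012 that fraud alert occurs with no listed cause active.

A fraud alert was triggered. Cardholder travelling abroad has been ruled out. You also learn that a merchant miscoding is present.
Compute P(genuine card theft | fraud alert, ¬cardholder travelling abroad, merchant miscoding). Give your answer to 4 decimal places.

P(genuine card theft | fraud alert, ¬cardholder travelling abroad, merchant miscoding) ≈ 0.3065

Under noisy-OR, P(fraud alert | causes) = 1 − (1−0.012)·∏(1−qᵢ) over the active causes.
P(fraud alert | ¬cardholder travelling abroad, merchant miscoding) = 0.948624×0.699 + 0.973593×0.301 = 0.663088 + 0.293051 = 0.956139
The genuine card theft-present share is 0.973593×0.301 = 0.293051.
Hence the posterior is 0.293051/0.956139 ≈ 0.3065.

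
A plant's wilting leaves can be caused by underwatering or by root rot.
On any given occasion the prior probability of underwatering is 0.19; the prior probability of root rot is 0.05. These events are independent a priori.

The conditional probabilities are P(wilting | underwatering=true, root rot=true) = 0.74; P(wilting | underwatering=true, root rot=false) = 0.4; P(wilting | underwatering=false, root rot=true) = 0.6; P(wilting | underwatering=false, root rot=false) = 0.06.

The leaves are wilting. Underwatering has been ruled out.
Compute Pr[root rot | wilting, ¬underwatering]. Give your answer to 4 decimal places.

Pr[root rot | wilting, ¬underwatering] ≈ 0.3448

For the numerator, keep only root rot=true terms: 0.6·0.05 = 0.030000
Denominator P(wilting | ¬underwatering): 0.06·0.95 + 0.6·0.05 = 0.087000
P(root rot | wilting, ¬underwatering) = 0.030000/0.087000 ≈ 0.3448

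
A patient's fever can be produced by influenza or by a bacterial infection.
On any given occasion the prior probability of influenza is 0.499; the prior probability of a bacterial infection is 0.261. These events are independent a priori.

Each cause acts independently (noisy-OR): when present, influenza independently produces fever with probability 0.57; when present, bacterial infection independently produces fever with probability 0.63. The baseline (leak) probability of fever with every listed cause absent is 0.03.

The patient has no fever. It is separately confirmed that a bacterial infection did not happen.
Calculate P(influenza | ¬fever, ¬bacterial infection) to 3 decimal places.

Under noisy-OR, P(fever | causes) = 1 − (1−0.03)·∏(1−qᵢ) over the active causes.
Sum P(¬fever|·) weighted by the priors over both values of influenza:
  P(¬fever | ¬bacterial infection) = 0.97·0.501 + 0.4171·0.499
        = 0.485970 + 0.208133 = 0.694103
Keeping only the influenza-present terms gives 0.208133, so
  P(influenza | ¬fever, ¬bacterial infection) = 0.208133 / 0.694103 ≈ 0.300

P(influenza | ¬fever, ¬bacterial infection) ≈ 0.300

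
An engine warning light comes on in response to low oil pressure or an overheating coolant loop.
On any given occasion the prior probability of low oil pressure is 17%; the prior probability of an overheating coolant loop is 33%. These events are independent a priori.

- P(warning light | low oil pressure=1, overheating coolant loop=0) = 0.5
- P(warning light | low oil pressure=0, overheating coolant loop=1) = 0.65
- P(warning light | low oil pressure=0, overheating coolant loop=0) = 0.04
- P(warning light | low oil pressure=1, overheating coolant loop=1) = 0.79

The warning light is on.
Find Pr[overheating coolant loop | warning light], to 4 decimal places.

Pr[overheating coolant loop | warning light] ≈ 0.7374

P(warning light) = 0.04·0.83·0.67 + 0.65·0.83·0.33 + 0.5·0.17·0.67 + 0.79·0.17·0.33 = 0.022244 + 0.178035 + 0.056950 + 0.044319 = 0.301548
Restricting to configurations with overheating coolant loop present: 0.178035 + 0.044319 = 0.222354.
P(overheating coolant loop | warning light) = 0.222354 / 0.301548 ≈ 0.7374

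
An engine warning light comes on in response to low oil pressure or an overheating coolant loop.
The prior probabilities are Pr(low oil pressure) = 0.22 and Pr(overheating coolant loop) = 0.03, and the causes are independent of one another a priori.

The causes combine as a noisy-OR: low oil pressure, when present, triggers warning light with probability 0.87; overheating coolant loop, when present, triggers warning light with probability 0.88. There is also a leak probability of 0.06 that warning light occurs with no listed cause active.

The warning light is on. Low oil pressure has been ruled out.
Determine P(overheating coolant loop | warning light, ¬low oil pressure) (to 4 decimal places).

Under noisy-OR, P(warning light | causes) = 1 − (1−0.06)·∏(1−qᵢ) over the active causes.
Enumerate both values of overheating coolant loop and weight by the priors:
  P(warning light | ¬low oil pressure) = 0.06*0.97 + 0.8872*0.03
        = 0.058200 + 0.026616 = 0.084816
Configurations with overheating coolant loop contribute 0.026616, so
  P(overheating coolant loop | warning light, ¬low oil pressure) = 0.026616 / 0.084816 ≈ 0.3138

P(overheating coolant loop | warning light, ¬low oil pressure) ≈ 0.3138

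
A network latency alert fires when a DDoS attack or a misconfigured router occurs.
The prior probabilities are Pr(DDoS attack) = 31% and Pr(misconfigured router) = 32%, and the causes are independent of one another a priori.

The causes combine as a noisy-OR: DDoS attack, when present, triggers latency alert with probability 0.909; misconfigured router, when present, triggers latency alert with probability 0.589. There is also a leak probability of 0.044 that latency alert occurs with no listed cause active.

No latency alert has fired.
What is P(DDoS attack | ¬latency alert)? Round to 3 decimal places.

Under noisy-OR, P(latency alert | causes) = 1 − (1−0.044)·∏(1−qᵢ) over the active causes.
Weight on DDoS attack=true, given the evidence: 0.018339 + 0.003547 = 0.021886
Normalizer over all consistent configurations: 0.956×0.69×0.68 + 0.392916×0.69×0.32 + 0.086996×0.31×0.68 + 0.035755×0.31×0.32 = 0.557197
Posterior = 0.021886 / 0.557197 ≈ 0.039

P(DDoS attack | ¬latency alert) ≈ 0.039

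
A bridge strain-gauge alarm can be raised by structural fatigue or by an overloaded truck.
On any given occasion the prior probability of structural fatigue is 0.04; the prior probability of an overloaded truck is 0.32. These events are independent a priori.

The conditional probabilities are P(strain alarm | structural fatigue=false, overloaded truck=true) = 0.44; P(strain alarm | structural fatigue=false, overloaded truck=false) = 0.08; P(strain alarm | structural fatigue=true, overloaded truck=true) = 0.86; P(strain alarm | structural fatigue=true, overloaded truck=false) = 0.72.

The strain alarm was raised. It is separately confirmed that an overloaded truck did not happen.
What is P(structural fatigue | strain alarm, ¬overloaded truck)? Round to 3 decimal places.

P(strain alarm | ¬overloaded truck) = 0.08×0.96 + 0.72×0.04 = 0.076800 + 0.028800 = 0.105600
Restricting to configurations with structural fatigue present: 0.72×0.04 = 0.028800.
P(structural fatigue | strain alarm, ¬overloaded truck) = 0.028800 / 0.105600 ≈ 0.273

P(structural fatigue | strain alarm, ¬overloaded truck) ≈ 0.273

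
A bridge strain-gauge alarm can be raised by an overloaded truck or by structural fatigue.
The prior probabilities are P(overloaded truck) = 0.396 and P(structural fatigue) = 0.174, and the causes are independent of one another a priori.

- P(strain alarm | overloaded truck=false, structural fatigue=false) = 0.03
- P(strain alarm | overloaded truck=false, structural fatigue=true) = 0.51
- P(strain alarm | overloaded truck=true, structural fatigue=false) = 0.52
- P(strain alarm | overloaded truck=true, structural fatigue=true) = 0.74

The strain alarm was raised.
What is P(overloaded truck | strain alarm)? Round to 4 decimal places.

P(overloaded truck | strain alarm) ≈ 0.7633

For the numerator, keep only overloaded truck=true terms: 0.170090 + 0.050989 = 0.221079
Denominator P(strain alarm): 0.03·0.604·0.826 + 0.51·0.604·0.174 + 0.52·0.396·0.826 + 0.74·0.396·0.174 = 0.289645
P(overloaded truck | strain alarm) = 0.221079/0.289645 ≈ 0.7633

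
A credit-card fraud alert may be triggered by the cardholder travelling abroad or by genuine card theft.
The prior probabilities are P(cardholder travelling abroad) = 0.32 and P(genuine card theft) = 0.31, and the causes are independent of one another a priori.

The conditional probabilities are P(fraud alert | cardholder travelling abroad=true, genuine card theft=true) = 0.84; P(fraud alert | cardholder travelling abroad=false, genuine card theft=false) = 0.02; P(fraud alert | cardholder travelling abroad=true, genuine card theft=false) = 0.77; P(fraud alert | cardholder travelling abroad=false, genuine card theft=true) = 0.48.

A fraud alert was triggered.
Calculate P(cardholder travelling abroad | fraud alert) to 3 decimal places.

P(cardholder travelling abroad | fraud alert) ≈ 0.696

By total probability over the 4 (cardholder travelling abroad, genuine card theft) configurations:
  P(fraud alert) = 0.02*0.68*0.69 + 0.48*0.68*0.31 + 0.77*0.32*0.69 + 0.84*0.32*0.31
        = 0.009384 + 0.101184 + 0.170016 + 0.083328 = 0.363912
The terms with cardholder travelling abroad present sum to 0.253344, so
  P(cardholder travelling abroad | fraud alert) = 0.253344 / 0.363912 ≈ 0.696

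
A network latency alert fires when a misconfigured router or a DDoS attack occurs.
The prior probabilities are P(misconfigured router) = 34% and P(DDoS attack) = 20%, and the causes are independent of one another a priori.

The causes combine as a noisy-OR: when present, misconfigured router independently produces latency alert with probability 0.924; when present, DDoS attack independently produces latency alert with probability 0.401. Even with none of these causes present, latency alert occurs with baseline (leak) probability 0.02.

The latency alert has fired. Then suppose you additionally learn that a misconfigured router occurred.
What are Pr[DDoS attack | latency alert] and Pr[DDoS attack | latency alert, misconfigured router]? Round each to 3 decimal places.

Pr[DDoS attack | latency alert] ≈ 0.313; Pr[DDoS attack | latency alert, misconfigured router] ≈ 0.205

Under noisy-OR, P(latency alert | causes) = 1 − (1−0.02)·∏(1−qᵢ) over the active causes.
P(latency alert) = 0.02×0.66×0.8 + 0.41298×0.66×0.2 + 0.92552×0.34×0.8 + 0.955386×0.34×0.2 = 0.010560 + 0.054513 + 0.251741 + 0.064966 = 0.381780
Restricting to configurations with DDoS attack present: 0.054513 + 0.064966 = 0.119479.
Hence the posterior is 0.119479/0.381780 ≈ 0.313.

With the extra evidence:
For the numerator, keep only DDoS attack=true terms: 0.955386×0.2 = 0.191077
The normalizing constant is 0.92552×0.8 + 0.955386×0.2 = 0.931493
Posterior = 0.191077 / 0.931493 ≈ 0.205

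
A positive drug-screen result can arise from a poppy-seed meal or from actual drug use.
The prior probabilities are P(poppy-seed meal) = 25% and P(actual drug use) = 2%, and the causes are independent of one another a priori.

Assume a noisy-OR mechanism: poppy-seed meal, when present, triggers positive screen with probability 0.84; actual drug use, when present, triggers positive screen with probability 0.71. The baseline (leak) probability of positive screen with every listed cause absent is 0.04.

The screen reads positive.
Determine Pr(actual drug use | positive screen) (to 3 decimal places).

Under noisy-OR, P(positive screen | causes) = 1 − (1−0.04)·∏(1−qᵢ) over the active causes.
Weight on actual drug use=true, given the evidence: 0.010824 + 0.004777 = 0.015601
Normalizer over all consistent configurations: 0.04*0.75*0.98 + 0.7216*0.75*0.02 + 0.8464*0.25*0.98 + 0.955456*0.25*0.02 = 0.252369
P(actual drug use | positive screen) = 0.015601/0.252369 ≈ 0.062

Pr(actual drug use | positive screen) ≈ 0.062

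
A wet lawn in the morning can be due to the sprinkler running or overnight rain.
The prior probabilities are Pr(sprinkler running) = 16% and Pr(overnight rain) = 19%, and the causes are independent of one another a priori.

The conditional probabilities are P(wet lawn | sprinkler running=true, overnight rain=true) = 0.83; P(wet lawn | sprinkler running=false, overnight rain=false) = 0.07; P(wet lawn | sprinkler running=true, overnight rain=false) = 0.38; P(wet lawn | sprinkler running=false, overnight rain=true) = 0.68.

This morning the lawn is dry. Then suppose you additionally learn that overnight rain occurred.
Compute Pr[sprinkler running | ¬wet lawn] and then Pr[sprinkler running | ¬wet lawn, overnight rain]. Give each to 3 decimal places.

Pr[sprinkler running | ¬wet lawn] ≈ 0.111; Pr[sprinkler running | ¬wet lawn, overnight rain] ≈ 0.092

Sum P(¬wet lawn|·) weighted by the priors over the 4 (sprinkler running, overnight rain) configurations:
  P(¬wet lawn) = 0.93×0.84×0.81 + 0.32×0.84×0.19 + 0.62×0.16×0.81 + 0.17×0.16×0.19
        = 0.632772 + 0.051072 + 0.080352 + 0.005168 = 0.769364
Keeping only the sprinkler running-present terms gives 0.085520, so
  P(sprinkler running | ¬wet lawn) = 0.085520 / 0.769364 ≈ 0.111

With the extra evidence:
Weight on sprinkler running=true, given the evidence: 0.17*0.16 = 0.027200
Normalizer over all consistent configurations: 0.32*0.84 + 0.17*0.16 = 0.296000
P(sprinkler running | ¬wet lawn, overnight rain) = 0.027200/0.296000 ≈ 0.092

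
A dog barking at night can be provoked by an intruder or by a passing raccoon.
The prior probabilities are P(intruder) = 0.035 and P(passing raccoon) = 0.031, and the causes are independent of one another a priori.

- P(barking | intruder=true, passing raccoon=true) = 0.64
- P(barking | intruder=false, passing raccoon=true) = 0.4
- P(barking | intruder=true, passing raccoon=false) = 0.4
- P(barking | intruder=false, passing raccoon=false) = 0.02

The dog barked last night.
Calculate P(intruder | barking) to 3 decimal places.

Sum P(barking|·) weighted by the priors over the 4 (intruder, passing raccoon) configurations:
  P(barking) = 0.02×0.965×0.969 + 0.4×0.965×0.031 + 0.4×0.035×0.969 + 0.64×0.035×0.031
        = 0.018702 + 0.011966 + 0.013566 + 0.000694 = 0.044928
Keeping only the intruder-present terms gives 0.014260, so
  P(intruder | barking) = 0.014260 / 0.044928 ≈ 0.317

P(intruder | barking) ≈ 0.317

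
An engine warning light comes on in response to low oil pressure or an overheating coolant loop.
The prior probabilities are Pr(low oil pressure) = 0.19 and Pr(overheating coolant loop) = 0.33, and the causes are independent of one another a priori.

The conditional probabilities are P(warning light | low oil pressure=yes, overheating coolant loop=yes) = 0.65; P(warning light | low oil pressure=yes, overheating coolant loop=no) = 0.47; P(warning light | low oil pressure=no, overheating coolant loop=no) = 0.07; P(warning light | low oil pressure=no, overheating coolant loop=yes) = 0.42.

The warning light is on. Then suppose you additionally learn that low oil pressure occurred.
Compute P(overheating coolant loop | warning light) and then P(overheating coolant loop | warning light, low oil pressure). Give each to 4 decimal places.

P(warning light) = 0.07·0.81·0.67 + 0.42·0.81·0.33 + 0.47·0.19·0.67 + 0.65·0.19·0.33 = 0.037989 + 0.112266 + 0.059831 + 0.040755 = 0.250841
Of this, 0.153021 comes from 0.112266 + 0.040755 (the overheating coolant loop=true cases).
P(overheating coolant loop | warning light) = 0.153021 / 0.250841 ≈ 0.6100

Now also conditioning on low oil pressure=true:
By total probability over both values of overheating coolant loop:
  P(warning light | low oil pressure) = 0.47*0.67 + 0.65*0.33
        = 0.314900 + 0.214500 = 0.529400
Keeping only the overheating coolant loop-present terms gives 0.214500, so
  P(overheating coolant loop | warning light, low oil pressure) = 0.214500 / 0.529400 ≈ 0.4052
The drop from 0.6100 to 0.4052 is the explaining-away (discounting) effect.

P(overheating coolant loop | warning light) ≈ 0.6100; P(overheating coolant loop | warning light, low oil pressure) ≈ 0.4052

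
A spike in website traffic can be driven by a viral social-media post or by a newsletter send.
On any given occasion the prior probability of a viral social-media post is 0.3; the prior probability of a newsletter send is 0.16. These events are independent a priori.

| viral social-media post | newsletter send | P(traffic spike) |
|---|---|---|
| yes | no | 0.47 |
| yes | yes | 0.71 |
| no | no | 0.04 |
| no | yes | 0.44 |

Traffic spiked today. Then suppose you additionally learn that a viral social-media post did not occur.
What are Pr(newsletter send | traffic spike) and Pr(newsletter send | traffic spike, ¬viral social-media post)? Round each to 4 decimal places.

Pr(newsletter send | traffic spike) ≈ 0.3700; Pr(newsletter send | traffic spike, ¬viral social-media post) ≈ 0.6769

Sum P(traffic spike|·) weighted by the priors over the 4 (viral social-media post, newsletter send) configurations:
  P(traffic spike) = 0.04×0.7×0.84 + 0.44×0.7×0.16 + 0.47×0.3×0.84 + 0.71×0.3×0.16
        = 0.023520 + 0.049280 + 0.118440 + 0.034080 = 0.225320
Keeping only the newsletter send-present terms gives 0.083360, so
  P(newsletter send | traffic spike) = 0.083360 / 0.225320 ≈ 0.3700

Now also conditioning on viral social-media post≠true:
P(traffic spike | ¬viral social-media post) = 0.04*0.84 + 0.44*0.16 = 0.033600 + 0.070400 = 0.104000
The newsletter send-present share is 0.44*0.16 = 0.070400.
Hence the posterior is 0.070400/0.104000 ≈ 0.6769.
Ruling out viral social-media post raises the posterior on newsletter send — the flip side of explaining away.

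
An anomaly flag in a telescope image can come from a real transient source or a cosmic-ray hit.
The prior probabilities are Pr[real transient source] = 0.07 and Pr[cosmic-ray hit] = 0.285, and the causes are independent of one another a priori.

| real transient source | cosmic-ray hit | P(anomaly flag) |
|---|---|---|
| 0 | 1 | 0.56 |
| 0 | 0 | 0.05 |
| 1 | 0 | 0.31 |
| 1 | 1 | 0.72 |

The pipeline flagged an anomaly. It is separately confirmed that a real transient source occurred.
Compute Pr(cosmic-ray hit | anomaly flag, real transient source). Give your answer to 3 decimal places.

Pr(cosmic-ray hit | anomaly flag, real transient source) ≈ 0.481

P(anomaly flag | real transient source) = 0.31·0.715 + 0.72·0.285 = 0.221650 + 0.205200 = 0.426850
The cosmic-ray hit-present share is 0.72·0.285 = 0.205200.
Hence the posterior is 0.205200/0.426850 ≈ 0.481.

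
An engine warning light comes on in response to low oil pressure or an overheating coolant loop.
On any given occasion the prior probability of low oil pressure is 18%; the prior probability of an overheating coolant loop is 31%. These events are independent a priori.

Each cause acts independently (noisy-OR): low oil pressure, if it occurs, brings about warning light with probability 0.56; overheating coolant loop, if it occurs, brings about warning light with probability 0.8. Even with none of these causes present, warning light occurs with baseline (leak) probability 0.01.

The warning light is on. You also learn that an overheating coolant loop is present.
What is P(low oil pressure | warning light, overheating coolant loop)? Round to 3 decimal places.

Under noisy-OR, P(warning light | causes) = 1 − (1−0.01)·∏(1−qᵢ) over the active causes.
Weight on low oil pressure=true, given the evidence: 0.91288×0.18 = 0.164318
Normalizer over all consistent configurations: 0.802×0.82 + 0.91288×0.18 = 0.821958
Posterior = 0.164318 / 0.821958 ≈ 0.200

P(low oil pressure | warning light, overheating coolant loop) ≈ 0.200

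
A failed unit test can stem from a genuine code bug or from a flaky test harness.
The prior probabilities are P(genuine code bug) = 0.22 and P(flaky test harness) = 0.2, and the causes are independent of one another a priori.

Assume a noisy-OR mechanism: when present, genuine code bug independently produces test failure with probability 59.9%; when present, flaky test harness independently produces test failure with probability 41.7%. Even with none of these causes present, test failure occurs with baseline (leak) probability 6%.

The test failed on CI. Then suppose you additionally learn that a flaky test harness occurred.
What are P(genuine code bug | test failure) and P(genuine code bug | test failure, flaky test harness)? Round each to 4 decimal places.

Under noisy-OR, P(test failure | causes) = 1 − (1−0.06)·∏(1−qᵢ) over the active causes.
Sum P(test failure|·) weighted by the priors over the 4 (genuine code bug, flaky test harness) configurations:
  P(test failure) = 0.06*0.78*0.8 + 0.45198*0.78*0.2 + 0.62306*0.22*0.8 + 0.780244*0.22*0.2
        = 0.037440 + 0.070509 + 0.109659 + 0.034331 = 0.251939
Configurations with genuine code bug contribute 0.143990, so
  P(genuine code bug | test failure) = 0.143990 / 0.251939 ≈ 0.5715

Now also conditioning on flaky test harness=true:
P(test failure | flaky test harness) = 0.45198×0.78 + 0.780244×0.22 = 0.352544 + 0.171654 = 0.524198
Restricting to configurations with genuine code bug present: 0.780244×0.22 = 0.171654.
So P(genuine code bug | test failure, flaky test harness) = 0.171654/0.524198 ≈ 0.3275.
The drop from 0.5715 to 0.3275 is the explaining-away (discounting) effect.

P(genuine code bug | test failure) ≈ 0.5715; P(genuine code bug | test failure, flaky test harness) ≈ 0.3275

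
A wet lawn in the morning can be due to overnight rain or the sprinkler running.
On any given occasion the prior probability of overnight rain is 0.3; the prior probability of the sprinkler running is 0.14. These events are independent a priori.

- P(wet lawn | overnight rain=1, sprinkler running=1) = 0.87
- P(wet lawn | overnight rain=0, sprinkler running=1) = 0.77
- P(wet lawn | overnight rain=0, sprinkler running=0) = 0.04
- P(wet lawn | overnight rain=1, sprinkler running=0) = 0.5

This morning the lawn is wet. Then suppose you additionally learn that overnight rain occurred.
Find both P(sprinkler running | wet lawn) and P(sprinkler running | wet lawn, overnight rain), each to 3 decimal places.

Weight on sprinkler running=true, given the evidence: 0.075460 + 0.036540 = 0.112000
Denominator P(wet lawn): 0.04×0.7×0.86 + 0.77×0.7×0.14 + 0.5×0.3×0.86 + 0.87×0.3×0.14 = 0.265080
Posterior = 0.112000 / 0.265080 ≈ 0.423

Now also conditioning on overnight rain=true:
Sum P(wet lawn|·) weighted by the priors over both values of sprinkler running:
  P(wet lawn | overnight rain) = 0.5×0.86 + 0.87×0.14
        = 0.430000 + 0.121800 = 0.551800
Keeping only the sprinkler running-present terms gives 0.121800, so
  P(sprinkler running | wet lawn, overnight rain) = 0.121800 / 0.551800 ≈ 0.221

P(sprinkler running | wet lawn) ≈ 0.423; P(sprinkler running | wet lawn, overnight rain) ≈ 0.221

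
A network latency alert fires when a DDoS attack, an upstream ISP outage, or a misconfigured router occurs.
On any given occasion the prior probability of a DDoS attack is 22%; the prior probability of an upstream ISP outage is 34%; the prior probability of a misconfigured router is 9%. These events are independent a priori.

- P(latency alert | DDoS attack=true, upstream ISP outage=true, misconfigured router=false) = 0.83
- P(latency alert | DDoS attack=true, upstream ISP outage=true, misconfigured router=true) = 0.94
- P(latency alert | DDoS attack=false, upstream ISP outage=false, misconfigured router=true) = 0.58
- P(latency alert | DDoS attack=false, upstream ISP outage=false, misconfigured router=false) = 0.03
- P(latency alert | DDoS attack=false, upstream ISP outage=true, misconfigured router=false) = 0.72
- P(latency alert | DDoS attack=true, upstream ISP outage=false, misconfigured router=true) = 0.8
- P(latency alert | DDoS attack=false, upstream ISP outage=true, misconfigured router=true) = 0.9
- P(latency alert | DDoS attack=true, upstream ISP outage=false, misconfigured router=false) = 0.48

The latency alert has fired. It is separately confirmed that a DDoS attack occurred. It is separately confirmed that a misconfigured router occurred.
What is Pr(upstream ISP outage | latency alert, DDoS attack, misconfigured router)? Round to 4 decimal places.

P(latency alert | DDoS attack, misconfigured router) = 0.8*0.66 + 0.94*0.34 = 0.528000 + 0.319600 = 0.847600
Of this, 0.319600 comes from 0.94*0.34 (the upstream ISP outage=true cases).
P(upstream ISP outage | latency alert, DDoS attack, misconfigured router) = 0.319600 / 0.847600 ≈ 0.3771

Pr(upstream ISP outage | latency alert, DDoS attack, misconfigured router) ≈ 0.3771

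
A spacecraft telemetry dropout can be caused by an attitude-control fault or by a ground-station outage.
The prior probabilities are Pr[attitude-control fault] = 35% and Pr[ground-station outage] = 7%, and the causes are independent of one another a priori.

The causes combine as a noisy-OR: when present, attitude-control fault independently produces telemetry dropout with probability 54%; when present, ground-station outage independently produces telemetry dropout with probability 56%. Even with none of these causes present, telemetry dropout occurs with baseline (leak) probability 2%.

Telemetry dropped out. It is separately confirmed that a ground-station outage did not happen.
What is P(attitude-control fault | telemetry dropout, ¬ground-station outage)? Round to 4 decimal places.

P(attitude-control fault | telemetry dropout, ¬ground-station outage) ≈ 0.9367

Under noisy-OR, P(telemetry dropout | causes) = 1 − (1−0.02)·∏(1−qᵢ) over the active causes.
Enumerate both values of attitude-control fault and weight by the priors:
  P(telemetry dropout | ¬ground-station outage) = 0.02*0.65 + 0.5492*0.35
        = 0.013000 + 0.192220 = 0.205220
Configurations with attitude-control fault contribute 0.192220, so
  P(attitude-control fault | telemetry dropout, ¬ground-station outage) = 0.192220 / 0.205220 ≈ 0.9367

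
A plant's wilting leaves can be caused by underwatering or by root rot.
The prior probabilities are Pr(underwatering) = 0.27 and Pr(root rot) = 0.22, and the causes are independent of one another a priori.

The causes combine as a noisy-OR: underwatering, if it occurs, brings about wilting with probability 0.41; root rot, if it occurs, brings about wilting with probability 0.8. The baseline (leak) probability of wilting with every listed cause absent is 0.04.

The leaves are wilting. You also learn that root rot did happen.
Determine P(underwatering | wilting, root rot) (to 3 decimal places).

P(underwatering | wilting, root rot) ≈ 0.289

Under noisy-OR, P(wilting | causes) = 1 − (1−0.04)·∏(1−qᵢ) over the active causes.
For the numerator, keep only underwatering=true terms: 0.88672·0.27 = 0.239414
The normalizing constant is 0.808·0.73 + 0.88672·0.27 = 0.829254
P(underwatering | wilting, root rot) = 0.239414/0.829254 ≈ 0.289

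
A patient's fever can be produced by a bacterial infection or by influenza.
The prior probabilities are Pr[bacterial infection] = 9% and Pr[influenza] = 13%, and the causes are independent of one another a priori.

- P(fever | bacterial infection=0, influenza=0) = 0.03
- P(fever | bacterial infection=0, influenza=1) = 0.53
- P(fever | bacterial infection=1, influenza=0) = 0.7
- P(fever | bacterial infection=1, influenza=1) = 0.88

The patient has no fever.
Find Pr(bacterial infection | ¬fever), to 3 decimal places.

Pr(bacterial infection | ¬fever) ≈ 0.029

P(¬fever) = 0.97·0.91·0.87 + 0.47·0.91·0.13 + 0.3·0.09·0.87 + 0.12·0.09·0.13 = 0.767949 + 0.055601 + 0.023490 + 0.001404 = 0.848444
Restricting to configurations with bacterial infection present: 0.023490 + 0.001404 = 0.024894.
P(bacterial infection | ¬fever) = 0.024894 / 0.848444 ≈ 0.029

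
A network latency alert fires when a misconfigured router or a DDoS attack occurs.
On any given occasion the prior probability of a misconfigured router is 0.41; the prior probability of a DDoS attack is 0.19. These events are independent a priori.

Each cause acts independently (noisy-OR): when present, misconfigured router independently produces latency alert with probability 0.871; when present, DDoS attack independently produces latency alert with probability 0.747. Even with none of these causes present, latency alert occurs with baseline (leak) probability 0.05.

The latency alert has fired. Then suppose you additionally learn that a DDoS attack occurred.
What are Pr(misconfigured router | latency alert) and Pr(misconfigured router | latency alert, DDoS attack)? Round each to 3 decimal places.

Under noisy-OR, P(latency alert | causes) = 1 − (1−0.05)·∏(1−qᵢ) over the active causes.
For the numerator, keep only misconfigured router=true terms: 0.291401 + 0.075485 = 0.366886
Denominator P(latency alert): 0.05*0.59*0.81 + 0.75965*0.59*0.19 + 0.87745*0.41*0.81 + 0.968995*0.41*0.19 = 0.475938
Posterior = 0.366886 / 0.475938 ≈ 0.771

Now condition on the additional information:
For the numerator, keep only misconfigured router=true terms: 0.968995·0.41 = 0.397288
The normalizing constant is 0.75965·0.59 + 0.968995·0.41 = 0.845482
P(misconfigured router | latency alert, DDoS attack) = 0.397288/0.845482 ≈ 0.470

Pr(misconfigured router | latency alert) ≈ 0.771; Pr(misconfigured router | latency alert, DDoS attack) ≈ 0.470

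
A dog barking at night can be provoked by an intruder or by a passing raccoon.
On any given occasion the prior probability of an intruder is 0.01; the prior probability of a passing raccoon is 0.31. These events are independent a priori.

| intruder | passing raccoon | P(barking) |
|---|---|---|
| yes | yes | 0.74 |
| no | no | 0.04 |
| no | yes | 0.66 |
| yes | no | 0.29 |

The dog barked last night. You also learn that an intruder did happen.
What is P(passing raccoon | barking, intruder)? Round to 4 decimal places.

P(passing raccoon | barking, intruder) ≈ 0.5341

Sum P(barking|·) weighted by the priors over both values of passing raccoon:
  P(barking | intruder) = 0.29×0.69 + 0.74×0.31
        = 0.200100 + 0.229400 = 0.429500
The terms with passing raccoon present sum to 0.229400, so
  P(passing raccoon | barking, intruder) = 0.229400 / 0.429500 ≈ 0.5341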